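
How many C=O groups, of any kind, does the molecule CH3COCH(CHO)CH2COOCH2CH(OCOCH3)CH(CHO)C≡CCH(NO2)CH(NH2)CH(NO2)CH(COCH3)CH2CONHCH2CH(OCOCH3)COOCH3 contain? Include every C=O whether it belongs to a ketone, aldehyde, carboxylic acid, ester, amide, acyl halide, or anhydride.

CO: ketone, 1 C=O (running total 1).
CH(CHO): aldehyde, 1 C=O (running total 2).
CH2COOCH2: ester, 1 C=O (running total 3).
CH(OCOCH3): ester, 1 C=O (running total 4).
CH(CHO): aldehyde, 1 C=O (running total 5).
CH(COCH3): ketone, 1 C=O (running total 6).
CH2CONHCH2: amide, 1 C=O (running total 7).
CH(OCOCH3): ester, 1 C=O (running total 8).
COOCH3: ester, 1 C=O (running total 9).

9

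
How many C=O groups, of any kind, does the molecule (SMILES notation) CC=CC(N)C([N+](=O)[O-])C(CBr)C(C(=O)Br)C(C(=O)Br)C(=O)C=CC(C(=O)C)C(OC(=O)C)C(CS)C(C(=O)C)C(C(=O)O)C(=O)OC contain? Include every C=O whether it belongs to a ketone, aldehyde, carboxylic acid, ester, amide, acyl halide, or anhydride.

CH(COBr): acyl halide, 1 C=O (running total 1).
CH(COBr): acyl halide, 1 C=O (running total 2).
CO: ketone, 1 C=O (running total 3).
CH(COCH3): ketone, 1 C=O (running total 4).
CH(OCOCH3): ester, 1 C=O (running total 5).
CH(COCH3): ketone, 1 C=O (running total 6).
CH(COOH): carboxylic acid, 1 C=O (running total 7).
COOCH3: ester, 1 C=O (running total 8).

8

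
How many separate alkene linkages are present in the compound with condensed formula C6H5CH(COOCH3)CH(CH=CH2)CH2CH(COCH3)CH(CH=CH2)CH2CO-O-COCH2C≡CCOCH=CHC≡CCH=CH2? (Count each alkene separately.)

C6H5– phenyl ring → arene.
pendant –COOCH3: carbonyl C bonded to C and –OCH3 → ester.
pendant –CH=CH2: C=C double bond → alkene.
pendant –COCH3: carbonyl C bonded to two carbons → ketone.
pendant –CH=CH2: C=C double bond → alkene.
two acyl groups sharing one oxygen, –C(=O)–O–C(=O)– → anhydride.
C≡C triple bond → alkyne.
–C(=O)– with carbon on both sides → ketone.
C=C double bond → alkene.
C≡C triple bond → alkyne.
C=C double bond → alkene.
Alkene appears at: CH(CH=CH2), CH(CH=CH2), CH=CH, CH=CH2 → 4.

4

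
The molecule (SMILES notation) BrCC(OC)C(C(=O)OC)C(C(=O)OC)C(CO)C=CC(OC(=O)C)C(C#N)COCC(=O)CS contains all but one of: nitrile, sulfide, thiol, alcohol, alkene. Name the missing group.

alcohol: present (CH(CH2OH) — pendant –CH2OH on an sp³ backbone C → alcohol).
nitrile: present (CH(CN) — pendant –C≡N: nitrile).
alkene: present (CH=CH — C=C double bond → alkene).
thiol: present (CH2SH — –SH on an sp³ carbon → thiol).
sulfide: no segment matches this pattern.

sulfide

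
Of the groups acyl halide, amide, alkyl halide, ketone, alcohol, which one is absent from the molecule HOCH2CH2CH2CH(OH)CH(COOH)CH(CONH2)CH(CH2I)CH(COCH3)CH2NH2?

acyl halide

alcohol: present (HOCH2 — HO– on an sp³ carbon → alcohol).
amide: present (CH(CONH2) — pendant –CONH2: carbonyl C bonded to C and N → amide).
ketone: present (CH(COCH3) — pendant –COCH3: carbonyl C bonded to two carbons → ketone).
alkyl halide: present (CH(CH2I) — pendant –CH2X: halogen on sp³ carbon → alkyl halide).
acyl halide: no segment matches this pattern.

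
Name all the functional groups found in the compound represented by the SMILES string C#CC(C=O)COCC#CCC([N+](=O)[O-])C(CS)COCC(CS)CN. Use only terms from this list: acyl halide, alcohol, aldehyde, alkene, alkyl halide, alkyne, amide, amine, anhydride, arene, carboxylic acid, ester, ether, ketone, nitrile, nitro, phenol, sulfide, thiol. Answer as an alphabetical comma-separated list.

aldehyde, alkyne, amine, ether, nitro, thiol

Reading the structure from left to right:
  HC≡C: C≡C triple bond → alkyne.
  CH(CHO): pendant –CHO: carbonyl C bonded to C and H → aldehyde.
  CH2OCH2: C–O–C with sp³ carbons on both sides and no adjacent C=O → ether.
  C≡C: C≡C triple bond → alkyne.
  CH(NO2): –NO2 on an sp³ carbon → nitro (the N=O is not a carbonyl).
  CH(CH2SH): pendant –CH2SH → thiol.
  CH2OCH2: C–O–C with sp³ carbons on both sides and no adjacent C=O → ether.
  CH(CH2SH): pendant –CH2SH → thiol.
  CH2NH2: –NH2 on an sp³ carbon with no adjacent C=O → amine.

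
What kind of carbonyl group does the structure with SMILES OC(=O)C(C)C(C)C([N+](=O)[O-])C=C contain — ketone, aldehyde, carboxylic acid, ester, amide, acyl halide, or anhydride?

The carbonyl is in the HOOC segment: –COOH: carbonyl C bonded to –OH and C → carboxylic acid (the –OH is not a separate alcohol).

carboxylic acid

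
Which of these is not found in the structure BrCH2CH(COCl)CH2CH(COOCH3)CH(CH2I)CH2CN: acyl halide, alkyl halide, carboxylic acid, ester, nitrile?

ester: present (CH(COOCH3) — pendant –COOCH3: carbonyl C bonded to C and –OCH3 → ester).
nitrile: present (CN — –C≡N: carbon triple-bonded to nitrogen → nitrile).
alkyl halide: present (BrCH2 — halogen on an sp³ carbon → alkyl halide).
acyl halide: present (CH(COCl) — pendant –C(=O)X: carbonyl C bonded to C and halogen → acyl halide).
carboxylic acid: absent. In CH(COOCH3), the acyl oxygen is bonded to carbon (–O–C), not to H, so this is an ester.

carboxylic acid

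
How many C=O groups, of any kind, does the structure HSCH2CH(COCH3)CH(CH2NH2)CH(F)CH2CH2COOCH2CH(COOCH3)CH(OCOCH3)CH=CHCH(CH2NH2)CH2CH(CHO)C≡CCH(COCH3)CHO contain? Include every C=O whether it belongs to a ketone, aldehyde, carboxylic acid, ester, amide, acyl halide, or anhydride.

7

CH(COCH3): ketone, 1 C=O (running total 1).
CH2COOCH2: ester, 1 C=O (running total 2).
CH(COOCH3): ester, 1 C=O (running total 3).
CH(OCOCH3): ester, 1 C=O (running total 4).
CH(CHO): aldehyde, 1 C=O (running total 5).
CH(COCH3): ketone, 1 C=O (running total 6).
CHO: aldehyde, 1 C=O (running total 7).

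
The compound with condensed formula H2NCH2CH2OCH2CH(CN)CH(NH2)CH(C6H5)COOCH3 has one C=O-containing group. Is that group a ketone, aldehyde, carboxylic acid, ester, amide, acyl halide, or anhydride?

The carbonyl is in the COOCH3 segment: –C(=O)OCH3: carbonyl C bonded to C and to –OCH3 → ester (not ketone + ether).

ester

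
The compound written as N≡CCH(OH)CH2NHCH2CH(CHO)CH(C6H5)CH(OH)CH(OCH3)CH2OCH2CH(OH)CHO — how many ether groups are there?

Reading the structure from left to right:
  N≡C: N≡C–: carbon triple-bonded to nitrogen → nitrile.
  CH(OH): –OH on an sp³ carbon → alcohol (secondary).
  CH2NHCH2: C–N–C with sp³ carbons and no adjacent C=O → amine (secondary).
  CH(CHO): pendant –CHO: carbonyl C bonded to C and H → aldehyde.
  CH(C6H5): pendant –C6H5: benzene ring → arene.
  CH(OH): –OH on an sp³ carbon → alcohol (secondary).
  CH(OCH3): pendant –OCH3: C–O–C with sp³ C, no adjacent C=O → ether.
  CH2OCH2: C–O–C with sp³ carbons on both sides and no adjacent C=O → ether.
  CH(OH): –OH on an sp³ carbon → alcohol (secondary).
  CHO: terminal –CHO: carbonyl C bonded to H and C → aldehyde.
Ether appears at: CH(OCH3), CH2OCH2 → 2.

2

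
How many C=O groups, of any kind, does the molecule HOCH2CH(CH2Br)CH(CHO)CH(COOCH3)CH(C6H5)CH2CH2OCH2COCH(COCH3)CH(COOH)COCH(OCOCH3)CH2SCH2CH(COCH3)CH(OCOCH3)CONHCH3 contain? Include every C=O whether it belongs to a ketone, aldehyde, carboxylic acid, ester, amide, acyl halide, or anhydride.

CH(CHO): aldehyde, 1 C=O (running total 1).
CH(COOCH3): ester, 1 C=O (running total 2).
CO: ketone, 1 C=O (running total 3).
CH(COCH3): ketone, 1 C=O (running total 4).
CH(COOH): carboxylic acid, 1 C=O (running total 5).
CO: ketone, 1 C=O (running total 6).
CH(OCOCH3): ester, 1 C=O (running total 7).
CH(COCH3): ketone, 1 C=O (running total 8).
CH(OCOCH3): ester, 1 C=O (running total 9).
CONHCH3: amide, 1 C=O (running total 10).

10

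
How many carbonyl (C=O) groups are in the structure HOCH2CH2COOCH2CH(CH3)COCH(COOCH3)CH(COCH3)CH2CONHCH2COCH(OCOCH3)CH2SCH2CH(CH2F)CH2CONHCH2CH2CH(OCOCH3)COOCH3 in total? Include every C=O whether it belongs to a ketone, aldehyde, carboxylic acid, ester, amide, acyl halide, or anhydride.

CH2COOCH2: ester, 1 C=O (running total 1).
CO: ketone, 1 C=O (running total 2).
CH(COOCH3): ester, 1 C=O (running total 3).
CH(COCH3): ketone, 1 C=O (running total 4).
CH2CONHCH2: amide, 1 C=O (running total 5).
CO: ketone, 1 C=O (running total 6).
CH(OCOCH3): ester, 1 C=O (running total 7).
CH2CONHCH2: amide, 1 C=O (running total 8).
CH(OCOCH3): ester, 1 C=O (running total 9).
COOCH3: ester, 1 C=O (running total 10).

10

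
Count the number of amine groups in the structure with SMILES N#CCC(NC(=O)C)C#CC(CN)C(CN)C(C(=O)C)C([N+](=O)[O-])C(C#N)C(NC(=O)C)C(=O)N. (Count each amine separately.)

2

N≡C–: carbon triple-bonded to nitrogen → nitrile.
pendant –NHC(=O)CH3: N bonded to a carbonyl → amide (not amine).
C≡C triple bond → alkyne.
pendant –CH2NH2: N on sp³ C, no adjacent C=O → amine.
pendant –CH2NH2: N on sp³ C, no adjacent C=O → amine.
pendant –COCH3: carbonyl C bonded to two carbons → ketone.
–NO2 on an sp³ carbon → nitro (the N=O is not a carbonyl).
pendant –C≡N: nitrile.
pendant –NHC(=O)CH3: N bonded to a carbonyl → amide (not amine).
–C(=O)NH2: carbonyl C bonded to C and to N → amide (the N is not a separate amine).
Amine appears at: CH(CH2NH2), CH(CH2NH2) → 2.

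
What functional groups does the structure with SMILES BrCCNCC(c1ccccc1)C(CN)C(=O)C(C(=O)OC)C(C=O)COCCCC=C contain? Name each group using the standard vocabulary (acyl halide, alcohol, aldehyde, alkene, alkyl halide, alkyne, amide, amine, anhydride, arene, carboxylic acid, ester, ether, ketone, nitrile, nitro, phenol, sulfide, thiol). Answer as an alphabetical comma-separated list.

Taking each segment in turn:
  BrCH2: halogen on an sp³ carbon → alkyl halide.
  CH2NHCH2: C–N–C with sp³ carbons and no adjacent C=O → amine (secondary).
  CH(C6H5): pendant –C6H5: benzene ring → arene.
  CH(CH2NH2): pendant –CH2NH2: N on sp³ C, no adjacent C=O → amine.
  CO: –C(=O)– with carbon on both sides → ketone.
  CH(COOCH3): pendant –COOCH3: carbonyl C bonded to C and –OCH3 → ester.
  CH(CHO): pendant –CHO: carbonyl C bonded to C and H → aldehyde.
  CH2OCH2: C–O–C with sp³ carbons on both sides and no adjacent C=O → ether.
  CH=CH2: C=C double bond → alkene.

aldehyde, alkene, alkyl halide, amine, arene, ester, ether, ketone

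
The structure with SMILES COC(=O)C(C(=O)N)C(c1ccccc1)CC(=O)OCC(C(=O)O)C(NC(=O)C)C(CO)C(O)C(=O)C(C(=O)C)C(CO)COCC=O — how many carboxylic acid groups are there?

Taking each segment in turn:
  CH3OOC: CH3O–C(=O)–: carbonyl C bonded to C and to –OCH3 → ester (not ketone + ether).
  CH(CONH2): pendant –CONH2: carbonyl C bonded to C and N → amide.
  CH(C6H5): pendant –C6H5: benzene ring → arene.
  CH2COOCH2: –C(=O)–O–C with C on the carbonyl side → ester.
  CH(COOH): pendant –COOH: carbonyl C bonded to C and –OH → carboxylic acid.
  CH(NHCOCH3): pendant –NHC(=O)CH3: N bonded to a carbonyl → amide (not amine).
  CH(CH2OH): pendant –CH2OH on an sp³ backbone C → alcohol.
  CH(OH): –OH on an sp³ carbon → alcohol (secondary).
  CO: –C(=O)– with carbon on both sides → ketone.
  CH(COCH3): pendant –COCH3: carbonyl C bonded to two carbons → ketone.
  CH(CH2OH): pendant –CH2OH on an sp³ backbone C → alcohol.
  CH2OCH2: C–O–C with sp³ carbons on both sides and no adjacent C=O → ether.
  CHO: terminal –CHO: carbonyl C bonded to H and C → aldehyde.
Carboxylic acid appears at: CH(COOH) → 1.

1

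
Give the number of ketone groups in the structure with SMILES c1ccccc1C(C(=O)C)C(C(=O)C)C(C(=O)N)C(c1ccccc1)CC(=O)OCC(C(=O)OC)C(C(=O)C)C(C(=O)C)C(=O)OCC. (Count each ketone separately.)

Taking each segment in turn:
  C6H5: C6H5– phenyl ring → arene.
  CH(COCH3): pendant –COCH3: carbonyl C bonded to two carbons → ketone.
  CH(COCH3): pendant –COCH3: carbonyl C bonded to two carbons → ketone.
  CH(CONH2): pendant –CONH2: carbonyl C bonded to C and N → amide.
  CH(C6H5): pendant –C6H5: benzene ring → arene.
  CH2COOCH2: –C(=O)–O–C with C on the carbonyl side → ester.
  CH(COOCH3): pendant –COOCH3: carbonyl C bonded to C and –OCH3 → ester.
  CH(COCH3): pendant –COCH3: carbonyl C bonded to two carbons → ketone.
  CH(COCH3): pendant –COCH3: carbonyl C bonded to two carbons → ketone.
  COOCH2CH3: –C(=O)OCH2CH3: carbonyl C bonded to C and to –OEt → ester.
Ketone appears at: CH(COCH3), CH(COCH3), CH(COCH3), CH(COCH3) → 4.

4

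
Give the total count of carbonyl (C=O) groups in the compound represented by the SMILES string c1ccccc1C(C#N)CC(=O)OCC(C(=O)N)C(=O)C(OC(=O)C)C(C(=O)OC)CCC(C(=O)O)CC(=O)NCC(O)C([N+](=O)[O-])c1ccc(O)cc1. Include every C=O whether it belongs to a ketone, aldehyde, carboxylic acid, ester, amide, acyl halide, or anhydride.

CH2COOCH2: ester, 1 C=O (running total 1).
CH(CONH2): amide, 1 C=O (running total 2).
CO: ketone, 1 C=O (running total 3).
CH(OCOCH3): ester, 1 C=O (running total 4).
CH(COOCH3): ester, 1 C=O (running total 5).
CH(COOH): carboxylic acid, 1 C=O (running total 6).
CH2CONHCH2: amide, 1 C=O (running total 7).

7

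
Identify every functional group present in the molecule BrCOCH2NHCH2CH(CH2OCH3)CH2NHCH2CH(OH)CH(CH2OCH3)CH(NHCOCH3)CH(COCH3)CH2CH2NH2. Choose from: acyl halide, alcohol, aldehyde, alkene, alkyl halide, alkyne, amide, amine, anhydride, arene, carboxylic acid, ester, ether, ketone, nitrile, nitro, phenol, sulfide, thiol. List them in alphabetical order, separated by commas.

acyl halide, alcohol, amide, amine, ether, ketone

Reading the structure from left to right:
  BrCO: –C(=O)Br: carbonyl C bonded to C and to a halogen → acyl halide (not alkyl halide).
  CH2NHCH2: C–N–C with sp³ carbons and no adjacent C=O → amine (secondary).
  CH(CH2OCH3): pendant –CH2OCH3: C–O–C linkage → ether.
  CH2NHCH2: C–N–C with sp³ carbons and no adjacent C=O → amine (secondary).
  CH(OH): –OH on an sp³ carbon → alcohol (secondary).
  CH(CH2OCH3): pendant –CH2OCH3: C–O–C linkage → ether.
  CH(NHCOCH3): pendant –NHC(=O)CH3: N bonded to a carbonyl → amide (not amine).
  CH(COCH3): pendant –COCH3: carbonyl C bonded to two carbons → ketone.
  CH2NH2: –NH2 on an sp³ carbon with no adjacent C=O → amine.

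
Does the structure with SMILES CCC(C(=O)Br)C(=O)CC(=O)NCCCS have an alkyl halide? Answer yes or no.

no

pendant –C(=O)X: carbonyl C bonded to C and halogen → acyl halide.
–C(=O)– with carbon on both sides → ketone.
–C(=O)–N– linkage → amide (the N is not an amine).
–SH on an sp³ carbon → thiol.
In CH(COBr), the halogen is on a carbonyl carbon, which makes it an acyl halide, not an alkyl halide.
The groups actually present are: acyl halide, amide, ketone, thiol.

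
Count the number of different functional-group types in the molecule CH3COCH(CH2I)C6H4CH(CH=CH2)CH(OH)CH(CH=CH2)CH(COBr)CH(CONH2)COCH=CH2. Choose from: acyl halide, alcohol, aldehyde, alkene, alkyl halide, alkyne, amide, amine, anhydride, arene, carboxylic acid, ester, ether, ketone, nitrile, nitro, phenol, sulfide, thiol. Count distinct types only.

–C(=O)– with carbon on both sides → ketone.
pendant –CH2X: halogen on sp³ carbon → alkyl halide.
para-disubstituted benzene ring → arene.
pendant –CH=CH2: C=C double bond → alkene.
–OH on an sp³ carbon → alcohol (secondary).
pendant –CH=CH2: C=C double bond → alkene.
pendant –C(=O)X: carbonyl C bonded to C and halogen → acyl halide.
pendant –CONH2: carbonyl C bonded to C and N → amide.
–C(=O)– with carbon on both sides → ketone.
C=C double bond → alkene.
Distinct types present: acyl halide, alcohol, alkene, alkyl halide, amide, arene, ketone.

7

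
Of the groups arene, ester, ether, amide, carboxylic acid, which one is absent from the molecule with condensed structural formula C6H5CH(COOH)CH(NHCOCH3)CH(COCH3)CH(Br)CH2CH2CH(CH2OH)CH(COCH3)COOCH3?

ether

carboxylic acid: present (CH(COOH) — pendant –COOH: carbonyl C bonded to C and –OH → carboxylic acid).
amide: present (CH(NHCOCH3) — pendant –NHC(=O)CH3: N bonded to a carbonyl → amide (not amine)).
ester: present (COOCH3 — –C(=O)OCH3: carbonyl C bonded to C and to –OCH3 → ester (not ketone + ether)).
arene: present (C6H5 — C6H5– phenyl ring → arene).
ether: absent. In COOCH3, the C–O–C oxygen is adjacent to a C=O, so it belongs to an ester, not an ether.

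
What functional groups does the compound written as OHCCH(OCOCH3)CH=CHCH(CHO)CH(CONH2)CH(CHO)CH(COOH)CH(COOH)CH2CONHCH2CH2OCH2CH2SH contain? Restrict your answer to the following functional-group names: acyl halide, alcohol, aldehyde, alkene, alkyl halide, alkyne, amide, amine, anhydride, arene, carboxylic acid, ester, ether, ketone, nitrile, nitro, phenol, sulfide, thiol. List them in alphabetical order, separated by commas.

Reading the structure from left to right:
  OHC: terminal –CHO: carbonyl C bonded to H and C → aldehyde.
  CH(OCOCH3): pendant –OC(=O)CH3: an acyloxy group → ester.
  CH=CH: C=C double bond → alkene.
  CH(CHO): pendant –CHO: carbonyl C bonded to C and H → aldehyde.
  CH(CONH2): pendant –CONH2: carbonyl C bonded to C and N → amide.
  CH(CHO): pendant –CHO: carbonyl C bonded to C and H → aldehyde.
  CH(COOH): pendant –COOH: carbonyl C bonded to C and –OH → carboxylic acid.
  CH(COOH): pendant –COOH: carbonyl C bonded to C and –OH → carboxylic acid.
  CH2CONHCH2: –C(=O)–N– linkage → amide (the N is not an amine).
  CH2OCH2: C–O–C with sp³ carbons on both sides and no adjacent C=O → ether.
  CH2SH: –SH on an sp³ carbon → thiol.

aldehyde, alkene, amide, carboxylic acid, ester, ether, thiol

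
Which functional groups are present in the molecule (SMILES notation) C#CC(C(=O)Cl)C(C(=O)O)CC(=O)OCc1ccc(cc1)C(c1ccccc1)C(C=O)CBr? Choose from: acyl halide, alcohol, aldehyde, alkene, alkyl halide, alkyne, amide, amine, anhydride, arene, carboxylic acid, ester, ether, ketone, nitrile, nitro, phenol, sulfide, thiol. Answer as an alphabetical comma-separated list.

acyl halide, aldehyde, alkyl halide, alkyne, arene, carboxylic acid, ester

C≡C triple bond → alkyne.
pendant –C(=O)X: carbonyl C bonded to C and halogen → acyl halide.
pendant –COOH: carbonyl C bonded to C and –OH → carboxylic acid.
–C(=O)–O–C with C on the carbonyl side → ester.
para-disubstituted benzene ring → arene.
pendant –C6H5: benzene ring → arene.
pendant –CHO: carbonyl C bonded to C and H → aldehyde.
halogen on an sp³ carbon → alkyl halide.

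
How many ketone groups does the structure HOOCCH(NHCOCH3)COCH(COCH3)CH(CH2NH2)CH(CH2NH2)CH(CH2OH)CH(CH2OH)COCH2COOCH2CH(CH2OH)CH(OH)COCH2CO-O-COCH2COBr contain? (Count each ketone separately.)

–COOH: carbonyl C bonded to –OH and C → carboxylic acid (the –OH is not a separate alcohol).
pendant –NHC(=O)CH3: N bonded to a carbonyl → amide (not amine).
–C(=O)– with carbon on both sides → ketone.
pendant –COCH3: carbonyl C bonded to two carbons → ketone.
pendant –CH2NH2: N on sp³ C, no adjacent C=O → amine.
pendant –CH2NH2: N on sp³ C, no adjacent C=O → amine.
pendant –CH2OH on an sp³ backbone C → alcohol.
pendant –CH2OH on an sp³ backbone C → alcohol.
–C(=O)– with carbon on both sides → ketone.
–C(=O)–O–C with C on the carbonyl side → ester.
pendant –CH2OH on an sp³ backbone C → alcohol.
–OH on an sp³ carbon → alcohol (secondary).
–C(=O)– with carbon on both sides → ketone.
two acyl groups sharing one oxygen, –C(=O)–O–C(=O)– → anhydride.
–C(=O)Br: carbonyl C bonded to C and to a halogen → acyl halide (not alkyl halide).
Ketone appears at: CO, CH(COCH3), CO, CO → 4.

4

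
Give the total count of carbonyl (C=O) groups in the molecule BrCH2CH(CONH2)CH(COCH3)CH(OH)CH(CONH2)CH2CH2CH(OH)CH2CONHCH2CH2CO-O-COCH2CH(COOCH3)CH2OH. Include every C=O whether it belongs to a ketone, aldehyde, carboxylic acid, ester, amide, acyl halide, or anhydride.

7

CH(CONH2): amide, 1 C=O (running total 1).
CH(COCH3): ketone, 1 C=O (running total 2).
CH(CONH2): amide, 1 C=O (running total 3).
CH2CONHCH2: amide, 1 C=O (running total 4).
CH2CO-O-COCH2: anhydride, 2 C=O (running total 6).
CH(COOCH3): ester, 1 C=O (running total 7).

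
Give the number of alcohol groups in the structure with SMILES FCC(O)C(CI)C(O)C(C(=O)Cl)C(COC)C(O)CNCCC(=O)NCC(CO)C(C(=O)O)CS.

4

halogen on an sp³ carbon → alkyl halide.
–OH on an sp³ carbon → alcohol (secondary).
pendant –CH2X: halogen on sp³ carbon → alkyl halide.
–OH on an sp³ carbon → alcohol (secondary).
pendant –C(=O)X: carbonyl C bonded to C and halogen → acyl halide.
pendant –CH2OCH3: C–O–C linkage → ether.
–OH on an sp³ carbon → alcohol (secondary).
C–N–C with sp³ carbons and no adjacent C=O → amine (secondary).
–C(=O)–N– linkage → amide (the N is not an amine).
pendant –CH2OH on an sp³ backbone C → alcohol.
pendant –COOH: carbonyl C bonded to C and –OH → carboxylic acid.
–SH on an sp³ carbon → thiol.
Alcohol appears at: CH(OH), CH(OH), CH(OH), CH(CH2OH) → 4.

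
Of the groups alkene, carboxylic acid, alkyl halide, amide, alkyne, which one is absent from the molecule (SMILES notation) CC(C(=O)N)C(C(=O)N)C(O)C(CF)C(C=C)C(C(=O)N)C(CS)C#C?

carboxylic acid

alkyne: present (C≡CH — C≡C triple bond → alkyne).
alkene: present (CH(CH=CH2) — pendant –CH=CH2: C=C double bond → alkene).
amide: present (CH(CONH2) — pendant –CONH2: carbonyl C bonded to C and N → amide).
alkyl halide: present (CH(CH2F) — pendant –CH2X: halogen on sp³ carbon → alkyl halide).
carboxylic acid: absent. In CH(CONH2), the carbonyl is bonded to nitrogen, not to –OH; that is an amide.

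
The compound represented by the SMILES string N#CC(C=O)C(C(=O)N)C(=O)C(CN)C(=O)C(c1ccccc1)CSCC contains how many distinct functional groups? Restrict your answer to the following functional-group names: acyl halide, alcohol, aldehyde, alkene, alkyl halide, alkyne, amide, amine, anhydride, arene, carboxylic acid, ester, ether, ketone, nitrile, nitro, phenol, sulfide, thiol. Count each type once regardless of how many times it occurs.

7

N≡C–: carbon triple-bonded to nitrogen → nitrile.
pendant –CHO: carbonyl C bonded to C and H → aldehyde.
pendant –CONH2: carbonyl C bonded to C and N → amide.
–C(=O)– with carbon on both sides → ketone.
pendant –CH2NH2: N on sp³ C, no adjacent C=O → amine.
–C(=O)– with carbon on both sides → ketone.
pendant –C6H5: benzene ring → arene.
C–S–C linkage → sulfide (thioether).
Distinct types present: aldehyde, amide, amine, arene, ketone, nitrile, sulfide.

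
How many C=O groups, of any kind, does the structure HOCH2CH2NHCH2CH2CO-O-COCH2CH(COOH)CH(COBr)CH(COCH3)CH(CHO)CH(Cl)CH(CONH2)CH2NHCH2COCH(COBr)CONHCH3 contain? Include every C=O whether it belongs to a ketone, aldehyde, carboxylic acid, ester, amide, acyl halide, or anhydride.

10

CH2CO-O-COCH2: anhydride, 2 C=O (running total 2).
CH(COOH): carboxylic acid, 1 C=O (running total 3).
CH(COBr): acyl halide, 1 C=O (running total 4).
CH(COCH3): ketone, 1 C=O (running total 5).
CH(CHO): aldehyde, 1 C=O (running total 6).
CH(CONH2): amide, 1 C=O (running total 7).
CO: ketone, 1 C=O (running total 8).
CH(COBr): acyl halide, 1 C=O (running total 9).
CONHCH3: amide, 1 C=O (running total 10).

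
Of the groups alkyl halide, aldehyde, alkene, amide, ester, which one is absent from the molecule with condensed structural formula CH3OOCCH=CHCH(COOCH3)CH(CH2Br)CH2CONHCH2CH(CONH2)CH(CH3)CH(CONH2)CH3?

alkyl halide: present (CH(CH2Br) — pendant –CH2X: halogen on sp³ carbon → alkyl halide).
alkene: present (CH=CH — C=C double bond → alkene).
amide: present (CH2CONHCH2 — –C(=O)–N– linkage → amide (the N is not an amine)).
ester: present (CH3OOC — CH3O–C(=O)–: carbonyl C bonded to C and to –OCH3 → ester (not ketone + ether)).
aldehyde: no segment matches this pattern.

aldehyde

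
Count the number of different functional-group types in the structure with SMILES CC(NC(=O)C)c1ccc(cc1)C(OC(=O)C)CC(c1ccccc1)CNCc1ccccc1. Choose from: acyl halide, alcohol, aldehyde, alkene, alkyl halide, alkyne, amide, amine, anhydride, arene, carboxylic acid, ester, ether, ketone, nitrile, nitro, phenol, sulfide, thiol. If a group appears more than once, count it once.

4

Reading the structure from left to right:
  CH(NHCOCH3): pendant –NHC(=O)CH3: N bonded to a carbonyl → amide (not amine).
  C6H4: para-disubstituted benzene ring → arene.
  CH(OCOCH3): pendant –OC(=O)CH3: an acyloxy group → ester.
  CH(C6H5): pendant –C6H5: benzene ring → arene.
  CH2NHCH2: C–N–C with sp³ carbons and no adjacent C=O → amine (secondary).
  C6H5: –C6H5 phenyl ring → arene.
Distinct types present: amide, amine, arene, ester.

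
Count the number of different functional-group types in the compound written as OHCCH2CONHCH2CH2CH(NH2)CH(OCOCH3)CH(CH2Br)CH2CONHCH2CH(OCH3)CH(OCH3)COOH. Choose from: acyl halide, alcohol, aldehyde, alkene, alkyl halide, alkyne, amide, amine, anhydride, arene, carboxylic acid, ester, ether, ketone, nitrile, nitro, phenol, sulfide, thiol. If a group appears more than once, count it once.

Reading the structure from left to right:
  OHC: terminal –CHO: carbonyl C bonded to H and C → aldehyde.
  CH2CONHCH2: –C(=O)–N– linkage → amide (the N is not an amine).
  CH(NH2): –NH2 on an sp³ carbon with no adjacent C=O → amine.
  CH(OCOCH3): pendant –OC(=O)CH3: an acyloxy group → ester.
  CH(CH2Br): pendant –CH2X: halogen on sp³ carbon → alkyl halide.
  CH2CONHCH2: –C(=O)–N– linkage → amide (the N is not an amine).
  CH(OCH3): pendant –OCH3: C–O–C with sp³ C, no adjacent C=O → ether.
  CH(OCH3): pendant –OCH3: C–O–C with sp³ C, no adjacent C=O → ether.
  COOH: –COOH: carbonyl C bonded to –OH and C → carboxylic acid (the –OH is not a separate alcohol).
Distinct types present: aldehyde, alkyl halide, amide, amine, carboxylic acid, ester, ether.

7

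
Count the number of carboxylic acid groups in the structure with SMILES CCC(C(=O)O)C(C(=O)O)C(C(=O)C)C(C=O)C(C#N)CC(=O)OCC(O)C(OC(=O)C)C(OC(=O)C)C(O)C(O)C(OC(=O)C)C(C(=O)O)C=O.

pendant –COOH: carbonyl C bonded to C and –OH → carboxylic acid.
pendant –COOH: carbonyl C bonded to C and –OH → carboxylic acid.
pendant –COCH3: carbonyl C bonded to two carbons → ketone.
pendant –CHO: carbonyl C bonded to C and H → aldehyde.
pendant –C≡N: nitrile.
–C(=O)–O–C with C on the carbonyl side → ester.
–OH on an sp³ carbon → alcohol (secondary).
pendant –OC(=O)CH3: an acyloxy group → ester.
pendant –OC(=O)CH3: an acyloxy group → ester.
–OH on an sp³ carbon → alcohol (secondary).
–OH on an sp³ carbon → alcohol (secondary).
pendant –OC(=O)CH3: an acyloxy group → ester.
pendant –COOH: carbonyl C bonded to C and –OH → carboxylic acid.
terminal –CHO: carbonyl C bonded to H and C → aldehyde.
Carboxylic acid appears at: CH(COOH), CH(COOH), CH(COOH) → 3.

3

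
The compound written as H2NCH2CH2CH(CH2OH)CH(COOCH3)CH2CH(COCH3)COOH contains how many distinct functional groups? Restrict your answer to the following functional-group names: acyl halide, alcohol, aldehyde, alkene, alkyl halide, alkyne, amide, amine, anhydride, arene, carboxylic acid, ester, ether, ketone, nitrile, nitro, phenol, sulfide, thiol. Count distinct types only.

5

Taking each segment in turn:
  H2NCH2: –NH2 on an sp³ carbon with no adjacent C=O → amine.
  CH(CH2OH): pendant –CH2OH on an sp³ backbone C → alcohol.
  CH(COOCH3): pendant –COOCH3: carbonyl C bonded to C and –OCH3 → ester.
  CH(COCH3): pendant –COCH3: carbonyl C bonded to two carbons → ketone.
  COOH: –COOH: carbonyl C bonded to –OH and C → carboxylic acid (the –OH is not a separate alcohol).
Distinct types present: alcohol, amine, carboxylic acid, ester, ketone.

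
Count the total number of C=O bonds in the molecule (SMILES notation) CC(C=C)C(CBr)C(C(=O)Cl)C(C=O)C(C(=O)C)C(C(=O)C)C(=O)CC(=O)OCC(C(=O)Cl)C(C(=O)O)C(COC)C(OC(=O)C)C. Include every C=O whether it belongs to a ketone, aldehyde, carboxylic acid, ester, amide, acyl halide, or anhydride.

9

CH(COCl): acyl halide, 1 C=O (running total 1).
CH(CHO): aldehyde, 1 C=O (running total 2).
CH(COCH3): ketone, 1 C=O (running total 3).
CH(COCH3): ketone, 1 C=O (running total 4).
CO: ketone, 1 C=O (running total 5).
CH2COOCH2: ester, 1 C=O (running total 6).
CH(COCl): acyl halide, 1 C=O (running total 7).
CH(COOH): carboxylic acid, 1 C=O (running total 8).
CH(OCOCH3): ester, 1 C=O (running total 9).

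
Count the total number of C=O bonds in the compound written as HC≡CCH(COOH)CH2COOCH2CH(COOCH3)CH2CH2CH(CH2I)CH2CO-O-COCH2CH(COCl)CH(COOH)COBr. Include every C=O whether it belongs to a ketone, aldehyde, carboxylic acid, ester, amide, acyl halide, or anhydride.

8

CH(COOH): carboxylic acid, 1 C=O (running total 1).
CH2COOCH2: ester, 1 C=O (running total 2).
CH(COOCH3): ester, 1 C=O (running total 3).
CH2CO-O-COCH2: anhydride, 2 C=O (running total 5).
CH(COCl): acyl halide, 1 C=O (running total 6).
CH(COOH): carboxylic acid, 1 C=O (running total 7).
COBr: acyl halide, 1 C=O (running total 8).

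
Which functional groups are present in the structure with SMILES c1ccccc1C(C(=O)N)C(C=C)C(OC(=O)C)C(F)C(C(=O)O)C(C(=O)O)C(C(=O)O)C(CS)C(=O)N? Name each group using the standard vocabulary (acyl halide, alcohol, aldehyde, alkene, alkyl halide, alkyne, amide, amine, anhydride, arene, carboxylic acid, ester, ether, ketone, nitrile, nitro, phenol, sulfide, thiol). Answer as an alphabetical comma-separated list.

alkene, alkyl halide, amide, arene, carboxylic acid, ester, thiol

Taking each segment in turn:
  C6H5: C6H5– phenyl ring → arene.
  CH(CONH2): pendant –CONH2: carbonyl C bonded to C and N → amide.
  CH(CH=CH2): pendant –CH=CH2: C=C double bond → alkene.
  CH(OCOCH3): pendant –OC(=O)CH3: an acyloxy group → ester.
  CH(F): halogen on an sp³ carbon → alkyl halide.
  CH(COOH): pendant –COOH: carbonyl C bonded to C and –OH → carboxylic acid.
  CH(COOH): pendant –COOH: carbonyl C bonded to C and –OH → carboxylic acid.
  CH(COOH): pendant –COOH: carbonyl C bonded to C and –OH → carboxylic acid.
  CH(CH2SH): pendant –CH2SH → thiol.
  CONH2: –C(=O)NH2: carbonyl C bonded to C and to N → amide (the N is not a separate amine).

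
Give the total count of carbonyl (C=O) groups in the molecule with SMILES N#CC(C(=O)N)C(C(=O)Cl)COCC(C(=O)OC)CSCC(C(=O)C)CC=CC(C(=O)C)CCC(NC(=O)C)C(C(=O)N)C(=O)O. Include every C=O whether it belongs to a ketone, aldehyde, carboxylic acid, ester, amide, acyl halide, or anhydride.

CH(CONH2): amide, 1 C=O (running total 1).
CH(COCl): acyl halide, 1 C=O (running total 2).
CH(COOCH3): ester, 1 C=O (running total 3).
CH(COCH3): ketone, 1 C=O (running total 4).
CH(COCH3): ketone, 1 C=O (running total 5).
CH(NHCOCH3): amide, 1 C=O (running total 6).
CH(CONH2): amide, 1 C=O (running total 7).
COOH: carboxylic acid, 1 C=O (running total 8).

8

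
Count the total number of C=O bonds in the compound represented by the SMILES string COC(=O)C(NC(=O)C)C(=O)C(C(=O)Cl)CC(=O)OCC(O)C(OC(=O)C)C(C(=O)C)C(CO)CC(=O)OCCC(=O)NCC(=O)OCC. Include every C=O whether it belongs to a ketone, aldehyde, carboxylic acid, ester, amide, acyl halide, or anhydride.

10

CH3OOC: ester, 1 C=O (running total 1).
CH(NHCOCH3): amide, 1 C=O (running total 2).
CO: ketone, 1 C=O (running total 3).
CH(COCl): acyl halide, 1 C=O (running total 4).
CH2COOCH2: ester, 1 C=O (running total 5).
CH(OCOCH3): ester, 1 C=O (running total 6).
CH(COCH3): ketone, 1 C=O (running total 7).
CH2COOCH2: ester, 1 C=O (running total 8).
CH2CONHCH2: amide, 1 C=O (running total 9).
COOCH2CH3: ester, 1 C=O (running total 10).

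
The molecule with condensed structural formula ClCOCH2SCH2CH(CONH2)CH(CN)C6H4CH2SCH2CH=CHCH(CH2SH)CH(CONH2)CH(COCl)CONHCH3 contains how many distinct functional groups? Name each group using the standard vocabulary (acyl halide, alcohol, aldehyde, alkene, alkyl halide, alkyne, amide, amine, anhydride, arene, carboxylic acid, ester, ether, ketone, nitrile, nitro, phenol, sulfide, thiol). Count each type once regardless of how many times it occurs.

–C(=O)Cl: carbonyl C bonded to C and to a halogen → acyl halide (not alkyl halide).
C–S–C linkage → sulfide (thioether).
pendant –CONH2: carbonyl C bonded to C and N → amide.
pendant –C≡N: nitrile.
para-disubstituted benzene ring → arene.
C–S–C linkage → sulfide (thioether).
C=C double bond → alkene.
pendant –CH2SH → thiol.
pendant –CONH2: carbonyl C bonded to C and N → amide.
pendant –C(=O)X: carbonyl C bonded to C and halogen → acyl halide.
–C(=O)NHCH3: carbonyl C bonded to C and to N → amide (the N is not an amine).
Distinct types present: acyl halide, alkene, amide, arene, nitrile, sulfide, thiol.

7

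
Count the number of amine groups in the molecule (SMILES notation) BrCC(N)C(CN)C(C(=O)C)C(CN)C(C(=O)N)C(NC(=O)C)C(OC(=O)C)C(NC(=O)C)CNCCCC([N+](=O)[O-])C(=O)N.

4

halogen on an sp³ carbon → alkyl halide.
–NH2 on an sp³ carbon with no adjacent C=O → amine.
pendant –CH2NH2: N on sp³ C, no adjacent C=O → amine.
pendant –COCH3: carbonyl C bonded to two carbons → ketone.
pendant –CH2NH2: N on sp³ C, no adjacent C=O → amine.
pendant –CONH2: carbonyl C bonded to C and N → amide.
pendant –NHC(=O)CH3: N bonded to a carbonyl → amide (not amine).
pendant –OC(=O)CH3: an acyloxy group → ester.
pendant –NHC(=O)CH3: N bonded to a carbonyl → amide (not amine).
C–N–C with sp³ carbons and no adjacent C=O → amine (secondary).
–NO2 on an sp³ carbon → nitro (the N=O is not a carbonyl).
–C(=O)NH2: carbonyl C bonded to C and to N → amide (the N is not a separate amine).
Amine appears at: CH(NH2), CH(CH2NH2), CH(CH2NH2), CH2NHCH2 → 4.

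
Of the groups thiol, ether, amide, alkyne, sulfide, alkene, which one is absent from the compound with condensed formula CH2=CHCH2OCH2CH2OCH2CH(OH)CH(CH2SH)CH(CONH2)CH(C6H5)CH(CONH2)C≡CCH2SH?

sulfide

amide: present (CH(CONH2) — pendant –CONH2: carbonyl C bonded to C and N → amide).
alkene: present (CH2=CH — C=C double bond → alkene).
ether: present (CH2OCH2 — C–O–C with sp³ carbons on both sides and no adjacent C=O → ether).
thiol: present (CH(CH2SH) — pendant –CH2SH → thiol).
alkyne: present (C≡C — C≡C triple bond → alkyne).
sulfide: no segment matches this pattern.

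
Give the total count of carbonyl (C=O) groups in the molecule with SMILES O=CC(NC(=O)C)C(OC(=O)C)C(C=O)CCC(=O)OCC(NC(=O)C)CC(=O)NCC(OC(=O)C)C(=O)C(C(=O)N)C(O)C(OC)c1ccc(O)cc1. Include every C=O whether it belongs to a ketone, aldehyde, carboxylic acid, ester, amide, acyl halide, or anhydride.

OHC: aldehyde, 1 C=O (running total 1).
CH(NHCOCH3): amide, 1 C=O (running total 2).
CH(OCOCH3): ester, 1 C=O (running total 3).
CH(CHO): aldehyde, 1 C=O (running total 4).
CH2COOCH2: ester, 1 C=O (running total 5).
CH(NHCOCH3): amide, 1 C=O (running total 6).
CH2CONHCH2: amide, 1 C=O (running total 7).
CH(OCOCH3): ester, 1 C=O (running total 8).
CO: ketone, 1 C=O (running total 9).
CH(CONH2): amide, 1 C=O (running total 10).

10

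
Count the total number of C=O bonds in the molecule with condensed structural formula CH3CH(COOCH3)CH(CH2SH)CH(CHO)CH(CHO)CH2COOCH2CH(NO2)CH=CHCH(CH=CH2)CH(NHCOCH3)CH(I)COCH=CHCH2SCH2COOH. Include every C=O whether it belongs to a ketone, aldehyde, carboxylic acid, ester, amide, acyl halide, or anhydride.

7

CH(COOCH3): ester, 1 C=O (running total 1).
CH(CHO): aldehyde, 1 C=O (running total 2).
CH(CHO): aldehyde, 1 C=O (running total 3).
CH2COOCH2: ester, 1 C=O (running total 4).
CH(NHCOCH3): amide, 1 C=O (running total 5).
CO: ketone, 1 C=O (running total 6).
COOH: carboxylic acid, 1 C=O (running total 7).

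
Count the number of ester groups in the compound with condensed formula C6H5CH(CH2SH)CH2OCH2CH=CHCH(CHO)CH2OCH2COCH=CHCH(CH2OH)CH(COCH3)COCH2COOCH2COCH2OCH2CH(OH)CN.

Reading the structure from left to right:
  C6H5: C6H5– phenyl ring → arene.
  CH(CH2SH): pendant –CH2SH → thiol.
  CH2OCH2: C–O–C with sp³ carbons on both sides and no adjacent C=O → ether.
  CH=CH: C=C double bond → alkene.
  CH(CHO): pendant –CHO: carbonyl C bonded to C and H → aldehyde.
  CH2OCH2: C–O–C with sp³ carbons on both sides and no adjacent C=O → ether.
  CO: –C(=O)– with carbon on both sides → ketone.
  CH=CH: C=C double bond → alkene.
  CH(CH2OH): pendant –CH2OH on an sp³ backbone C → alcohol.
  CH(COCH3): pendant –COCH3: carbonyl C bonded to two carbons → ketone.
  CO: –C(=O)– with carbon on both sides → ketone.
  CH2COOCH2: –C(=O)–O–C with C on the carbonyl side → ester.
  CO: –C(=O)– with carbon on both sides → ketone.
  CH2OCH2: C–O–C with sp³ carbons on both sides and no adjacent C=O → ether.
  CH(OH): –OH on an sp³ carbon → alcohol (secondary).
  CN: –C≡N: carbon triple-bonded to nitrogen → nitrile.
Ester appears at: CH2COOCH2 → 1.

1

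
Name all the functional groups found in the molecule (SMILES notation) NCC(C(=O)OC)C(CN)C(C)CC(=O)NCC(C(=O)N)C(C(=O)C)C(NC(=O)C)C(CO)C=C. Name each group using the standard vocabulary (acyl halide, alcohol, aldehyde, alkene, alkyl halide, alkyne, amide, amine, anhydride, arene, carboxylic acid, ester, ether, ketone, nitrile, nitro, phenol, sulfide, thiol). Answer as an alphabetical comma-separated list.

Taking each segment in turn:
  H2NCH2: –NH2 on an sp³ carbon with no adjacent C=O → amine.
  CH(COOCH3): pendant –COOCH3: carbonyl C bonded to C and –OCH3 → ester.
  CH(CH2NH2): pendant –CH2NH2: N on sp³ C, no adjacent C=O → amine.
  CH2CONHCH2: –C(=O)–N– linkage → amide (the N is not an amine).
  CH(CONH2): pendant –CONH2: carbonyl C bonded to C and N → amide.
  CH(COCH3): pendant –COCH3: carbonyl C bonded to two carbons → ketone.
  CH(NHCOCH3): pendant –NHC(=O)CH3: N bonded to a carbonyl → amide (not amine).
  CH(CH2OH): pendant –CH2OH on an sp³ backbone C → alcohol.
  CH=CH2: C=C double bond → alkene.

alcohol, alkene, amide, amine, ester, ketone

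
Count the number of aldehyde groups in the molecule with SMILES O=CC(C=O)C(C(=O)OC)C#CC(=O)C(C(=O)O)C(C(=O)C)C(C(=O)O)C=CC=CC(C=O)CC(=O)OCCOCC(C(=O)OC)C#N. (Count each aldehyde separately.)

3

Taking each segment in turn:
  OHC: terminal –CHO: carbonyl C bonded to H and C → aldehyde.
  CH(CHO): pendant –CHO: carbonyl C bonded to C and H → aldehyde.
  CH(COOCH3): pendant –COOCH3: carbonyl C bonded to C and –OCH3 → ester.
  C≡C: C≡C triple bond → alkyne.
  CO: –C(=O)– with carbon on both sides → ketone.
  CH(COOH): pendant –COOH: carbonyl C bonded to C and –OH → carboxylic acid.
  CH(COCH3): pendant –COCH3: carbonyl C bonded to two carbons → ketone.
  CH(COOH): pendant –COOH: carbonyl C bonded to C and –OH → carboxylic acid.
  CH=CH: C=C double bond → alkene.
  CH=CH: C=C double bond → alkene.
  CH(CHO): pendant –CHO: carbonyl C bonded to C and H → aldehyde.
  CH2COOCH2: –C(=O)–O–C with C on the carbonyl side → ester.
  CH2OCH2: C–O–C with sp³ carbons on both sides and no adjacent C=O → ether.
  CH(COOCH3): pendant –COOCH3: carbonyl C bonded to C and –OCH3 → ester.
  CN: –C≡N: carbon triple-bonded to nitrogen → nitrile.
Aldehyde appears at: OHC, CH(CHO), CH(CHO) → 3.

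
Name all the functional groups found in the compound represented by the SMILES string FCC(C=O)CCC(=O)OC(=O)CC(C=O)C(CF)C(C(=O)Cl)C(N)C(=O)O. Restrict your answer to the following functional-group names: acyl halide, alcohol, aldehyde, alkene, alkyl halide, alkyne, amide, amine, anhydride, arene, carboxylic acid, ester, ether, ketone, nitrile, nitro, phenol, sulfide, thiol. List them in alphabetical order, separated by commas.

halogen on an sp³ carbon → alkyl halide.
pendant –CHO: carbonyl C bonded to C and H → aldehyde.
two acyl groups sharing one oxygen, –C(=O)–O–C(=O)– → anhydride.
pendant –CHO: carbonyl C bonded to C and H → aldehyde.
pendant –CH2X: halogen on sp³ carbon → alkyl halide.
pendant –C(=O)X: carbonyl C bonded to C and halogen → acyl halide.
–NH2 on an sp³ carbon with no adjacent C=O → amine.
–COOH: carbonyl C bonded to –OH and C → carboxylic acid (the –OH is not a separate alcohol).

acyl halide, aldehyde, alkyl halide, amine, anhydride, carboxylic acid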